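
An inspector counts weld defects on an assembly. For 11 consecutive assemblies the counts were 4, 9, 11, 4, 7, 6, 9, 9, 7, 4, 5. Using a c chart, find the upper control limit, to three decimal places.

c̄ = (4 + 9 + 11 + 4 + 7 + 6 + 9 + 9 + 7 + 4 + 5) / 11 = 75 / 11 = 6.8182
UCL = c̄ + 3√c̄ = 6.8182 + 3 × √6.8182 = 6.8182 + 3 × 2.6112 = 14.6517

14.652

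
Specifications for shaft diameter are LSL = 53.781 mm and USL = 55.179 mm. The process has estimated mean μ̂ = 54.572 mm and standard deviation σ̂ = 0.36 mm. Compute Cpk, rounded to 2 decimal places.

0.56

Cpu = (USL − μ̂) / (3σ̂) = (55.179 − 54.572) / (3 × 0.36) = 0.5620; Cpl = (μ̂ − LSL) / (3σ̂) = (54.572 − 53.781) / (3 × 0.36) = 0.7324; Cpk = min(Cpu, Cpl) = 0.5620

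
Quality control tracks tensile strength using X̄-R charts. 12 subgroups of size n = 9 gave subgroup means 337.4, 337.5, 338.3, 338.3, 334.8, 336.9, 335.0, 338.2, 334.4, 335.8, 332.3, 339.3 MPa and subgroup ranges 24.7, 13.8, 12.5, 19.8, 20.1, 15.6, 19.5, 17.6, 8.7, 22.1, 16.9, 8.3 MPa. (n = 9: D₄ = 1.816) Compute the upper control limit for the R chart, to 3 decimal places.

R̄ = (24.7 + 13.8 + 12.5 + 19.8 + 20.1 + 15.6 + 19.5 + 17.6 + 8.7 + 22.1 + 16.9 + 8.3) / 12 = 199.6000 / 12 = 16.6333
UCL_R = D₄·R̄ = 1.816 × 16.6333 = 30.2061

30.206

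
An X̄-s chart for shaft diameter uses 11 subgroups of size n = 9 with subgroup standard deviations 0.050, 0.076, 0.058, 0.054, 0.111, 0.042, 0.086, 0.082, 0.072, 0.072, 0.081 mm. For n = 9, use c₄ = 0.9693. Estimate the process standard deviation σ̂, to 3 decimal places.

s̄ = (0.050 + 0.076 + 0.058 + 0.054 + 0.111 + 0.042 + 0.086 + 0.082 + 0.072 + 0.072 + 0.081) / 11 = 0.0713
σ̂ = s̄ / c₄ = 0.0713 / 0.9693 = 0.0735

0.074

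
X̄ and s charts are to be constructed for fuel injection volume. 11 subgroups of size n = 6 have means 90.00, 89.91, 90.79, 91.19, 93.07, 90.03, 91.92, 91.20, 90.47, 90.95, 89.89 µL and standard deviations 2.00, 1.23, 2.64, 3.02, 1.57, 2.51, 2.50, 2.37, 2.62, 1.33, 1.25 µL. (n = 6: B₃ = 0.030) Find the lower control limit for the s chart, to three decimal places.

s̄ = (2.00 + 1.23 + 2.64 + 3.02 + 1.57 + 2.51 + 2.50 + 2.37 + 2.62 + 1.33 + 1.25) / 11 = 2.0945
LCL_s = B₃·s̄ = 0.030 × 2.0945 = 0.0628

0.063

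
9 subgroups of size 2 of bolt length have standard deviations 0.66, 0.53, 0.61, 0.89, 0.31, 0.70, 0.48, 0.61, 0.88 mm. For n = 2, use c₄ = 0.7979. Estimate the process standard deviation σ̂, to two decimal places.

0.79

s̄ = (0.66 + 0.53 + 0.61 + 0.89 + 0.31 + 0.70 + 0.48 + 0.61 + 0.88) / 9 = 0.6300
σ̂ = s̄ / c₄ = 0.6300 / 0.7979 = 0.7896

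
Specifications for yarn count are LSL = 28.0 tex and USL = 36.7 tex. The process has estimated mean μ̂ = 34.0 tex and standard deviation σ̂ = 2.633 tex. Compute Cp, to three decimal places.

0.551

Cp = (USL − LSL) / (6σ̂) = (36.7 − 28.0) / (6 × 2.633) = 8.7000 / 15.7980 = 0.5507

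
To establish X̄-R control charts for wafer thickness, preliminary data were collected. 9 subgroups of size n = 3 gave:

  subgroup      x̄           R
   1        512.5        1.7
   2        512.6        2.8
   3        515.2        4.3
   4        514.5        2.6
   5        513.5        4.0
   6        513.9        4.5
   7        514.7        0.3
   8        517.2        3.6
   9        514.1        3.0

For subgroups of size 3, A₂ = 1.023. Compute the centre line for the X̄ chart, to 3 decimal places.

X̄̄ = (512.5 + 512.6 + 515.2 + 514.5 + 513.5 + 513.9 + 514.7 + 517.2 + 514.1) / 9 = 4628.2000 / 9 = 514.2444
CL = X̄̄ = 514.2444

514.244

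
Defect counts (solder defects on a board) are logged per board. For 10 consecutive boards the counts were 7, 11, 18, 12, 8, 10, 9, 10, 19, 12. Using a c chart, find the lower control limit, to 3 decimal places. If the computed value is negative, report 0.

c̄ = (7 + 11 + 18 + 12 + 8 + 10 + 9 + 10 + 19 + 12) / 10 = 116 / 10 = 11.6000
LCL = c̄ − 3√c̄ = 11.6000 − 3 × 3.4059 = 1.3824

1.382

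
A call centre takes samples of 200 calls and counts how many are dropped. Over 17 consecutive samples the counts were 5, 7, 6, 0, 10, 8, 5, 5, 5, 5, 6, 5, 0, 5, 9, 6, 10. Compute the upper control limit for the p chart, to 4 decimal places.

0.0638

p̄ = Σdᵢ / (k·n) = 97 / (17 × 200) = 0.02853
UCL = p̄ + 3·√(p̄(1−p̄)/n) = 0.02853 + 3 × √(0.02853×0.97147/200) = 0.02853 + 3 × 0.01177 = 0.06385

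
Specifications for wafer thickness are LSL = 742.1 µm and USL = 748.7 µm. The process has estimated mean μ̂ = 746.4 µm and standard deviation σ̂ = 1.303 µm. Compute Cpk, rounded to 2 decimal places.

0.59

Cpu = (USL − μ̂) / (3σ̂) = (748.7 − 746.4) / (3 × 1.303) = 0.5884; Cpl = (μ̂ − LSL) / (3σ̂) = (746.4 − 742.1) / (3 × 1.303) = 1.1000; Cpk = min(Cpu, Cpl) = 0.5884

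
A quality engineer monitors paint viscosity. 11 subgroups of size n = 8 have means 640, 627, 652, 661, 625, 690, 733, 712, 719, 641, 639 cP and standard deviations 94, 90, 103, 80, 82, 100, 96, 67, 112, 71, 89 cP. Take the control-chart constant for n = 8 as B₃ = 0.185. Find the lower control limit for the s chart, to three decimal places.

16.549

s̄ = (94 + 90 + 103 + 80 + 82 + 100 + 96 + 67 + 112 + 71 + 89) / 11 = 89.4545
LCL_s = B₃·s̄ = 0.185 × 89.4545 = 16.5491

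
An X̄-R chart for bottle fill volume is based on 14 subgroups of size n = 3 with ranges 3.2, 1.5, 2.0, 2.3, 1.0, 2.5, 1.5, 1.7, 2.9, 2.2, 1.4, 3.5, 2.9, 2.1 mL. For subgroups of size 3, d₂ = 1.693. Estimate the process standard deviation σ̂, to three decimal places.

R̄ = (3.2 + 1.5 + 2.0 + 2.3 + 1.0 + 2.5 + 1.5 + 1.7 + 2.9 + 2.2 + 1.4 + 3.5 + 2.9 + 2.1) / 14 = 2.1929
σ̂ = R̄ / d₂ = 2.1929 / 1.693 = 1.2952

1.295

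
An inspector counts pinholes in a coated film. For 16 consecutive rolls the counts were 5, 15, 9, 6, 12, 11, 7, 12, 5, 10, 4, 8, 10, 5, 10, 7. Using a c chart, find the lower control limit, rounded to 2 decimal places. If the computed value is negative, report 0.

c̄ = (5 + 15 + 9 + 6 + 12 + 11 + 7 + 12 + 5 + 10 + 4 + 8 + 10 + 5 + 10 + 7) / 16 = 136 / 16 = 8.5000
LCL = c̄ − 3√c̄ = 8.5000 − 3 × 2.9155 = -0.2464 → 0 (cannot be negative)

0.00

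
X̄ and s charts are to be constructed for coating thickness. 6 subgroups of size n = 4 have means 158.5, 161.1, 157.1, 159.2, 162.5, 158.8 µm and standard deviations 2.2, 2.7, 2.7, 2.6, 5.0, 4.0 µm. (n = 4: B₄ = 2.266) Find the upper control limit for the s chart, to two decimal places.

7.25

s̄ = (2.2 + 2.7 + 2.7 + 2.6 + 5.0 + 4.0) / 6 = 3.2000
UCL_s = B₄·s̄ = 2.266 × 3.2000 = 7.2512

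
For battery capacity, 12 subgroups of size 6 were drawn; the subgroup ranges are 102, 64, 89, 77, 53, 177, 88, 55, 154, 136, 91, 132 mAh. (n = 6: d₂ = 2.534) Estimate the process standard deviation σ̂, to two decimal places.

R̄ = (102 + 64 + 89 + 77 + 53 + 177 + 88 + 55 + 154 + 136 + 91 + 132) / 12 = 101.5000
σ̂ = R̄ / d₂ = 101.5000 / 2.534 = 40.0552

40.06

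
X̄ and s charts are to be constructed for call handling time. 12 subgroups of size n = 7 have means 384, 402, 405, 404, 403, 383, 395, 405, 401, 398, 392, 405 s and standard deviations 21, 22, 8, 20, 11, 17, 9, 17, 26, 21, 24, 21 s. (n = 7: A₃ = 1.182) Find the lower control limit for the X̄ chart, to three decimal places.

X̄̄ = (384 + 402 + 405 + 404 + 403 + 383 + 395 + 405 + 401 + 398 + 392 + 405) / 12 = 398.0833
s̄ = (21 + 22 + 8 + 20 + 11 + 17 + 9 + 17 + 26 + 21 + 24 + 21) / 12 = 18.0833
LCL = X̄̄ − A₃·s̄ = 398.0833 − 1.182 × 18.0833 = 376.7088

376.709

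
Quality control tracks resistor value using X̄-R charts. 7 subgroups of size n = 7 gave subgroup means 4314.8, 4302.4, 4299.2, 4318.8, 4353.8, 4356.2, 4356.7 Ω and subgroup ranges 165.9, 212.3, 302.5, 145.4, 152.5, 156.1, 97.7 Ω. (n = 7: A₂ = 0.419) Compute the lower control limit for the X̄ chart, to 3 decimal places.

X̄̄ = (4314.8 + 4302.4 + 4299.2 + 4318.8 + 4353.8 + 4356.2 + 4356.7) / 7 = 30301.9000 / 7 = 4328.8429
R̄ = (165.9 + 212.3 + 302.5 + 145.4 + 152.5 + 156.1 + 97.7) / 7 = 1232.4000 / 7 = 176.0571
LCL = X̄̄ − A₂·R̄ = 4328.8429 − 0.419 × 176.0571 = 4255.0749

4255.075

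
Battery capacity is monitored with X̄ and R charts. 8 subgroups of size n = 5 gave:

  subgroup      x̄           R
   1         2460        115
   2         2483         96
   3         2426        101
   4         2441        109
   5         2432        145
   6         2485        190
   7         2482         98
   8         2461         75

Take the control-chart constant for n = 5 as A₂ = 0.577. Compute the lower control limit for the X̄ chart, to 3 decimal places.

2391.746

X̄̄ = (2460 + 2483 + 2426 + 2441 + 2432 + 2485 + 2482 + 2461) / 8 = 19670.0000 / 8 = 2458.7500
R̄ = (115 + 96 + 101 + 109 + 145 + 190 + 98 + 75) / 8 = 929.0000 / 8 = 116.1250
LCL = X̄̄ − A₂·R̄ = 2458.7500 − 0.577 × 116.1250 = 2391.7459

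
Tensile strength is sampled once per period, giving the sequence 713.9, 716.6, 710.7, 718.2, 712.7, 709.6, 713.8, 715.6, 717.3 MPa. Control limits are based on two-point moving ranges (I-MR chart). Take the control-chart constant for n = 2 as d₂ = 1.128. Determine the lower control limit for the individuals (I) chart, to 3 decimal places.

X̄ = (713.9 + 716.6 + 710.7 + 718.2 + 712.7 + 709.6 + 713.8 + 715.6 + 717.3) / 9 = 714.2667
Moving ranges: 2.7, 5.9, 7.5, 5.5, 3.1, 4.2, 1.8, 1.7; M̄R̄ = 32.4000 / 8 = 4.0500
LCL = X̄ − 3·M̄R̄/d₂ = 714.2667 − 3 × 4.0500 / 1.128 = 703.4954

703.495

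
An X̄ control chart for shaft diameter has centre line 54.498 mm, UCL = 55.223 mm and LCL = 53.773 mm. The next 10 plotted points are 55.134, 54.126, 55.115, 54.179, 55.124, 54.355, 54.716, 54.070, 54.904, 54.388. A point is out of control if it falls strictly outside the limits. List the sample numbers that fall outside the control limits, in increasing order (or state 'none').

All 10 points lie within [53.773, 55.223].

none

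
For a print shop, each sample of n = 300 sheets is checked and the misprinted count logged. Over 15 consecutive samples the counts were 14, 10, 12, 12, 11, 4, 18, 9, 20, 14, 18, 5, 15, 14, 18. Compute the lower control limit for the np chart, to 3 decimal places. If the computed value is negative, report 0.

2.380

p̄ = Σdᵢ / (k·n) = 194 / (15 × 300) = 0.04311
LCL = np̄ − 3·√(np̄(1−p̄)) = 12.9333 − 3 × 3.5179 = 2.3796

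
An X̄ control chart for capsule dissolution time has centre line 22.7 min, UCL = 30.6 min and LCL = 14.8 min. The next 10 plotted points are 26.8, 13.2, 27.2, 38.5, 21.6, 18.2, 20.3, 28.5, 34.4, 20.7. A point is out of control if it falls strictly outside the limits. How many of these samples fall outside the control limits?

3

Compare each point to [14.8, 30.6]: sample 2 = 13.2 < LCL; sample 4 = 38.5 > UCL; sample 9 = 34.4 > UCL.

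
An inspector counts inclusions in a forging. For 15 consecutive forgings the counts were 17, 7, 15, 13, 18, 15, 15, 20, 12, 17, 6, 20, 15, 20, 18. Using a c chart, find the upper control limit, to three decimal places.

c̄ = (17 + 7 + 15 + 13 + 18 + 15 + 15 + 20 + 12 + 17 + 6 + 20 + 15 + 20 + 18) / 15 = 228 / 15 = 15.2000
UCL = c̄ + 3√c̄ = 15.2000 + 3 × √15.2000 = 15.2000 + 3 × 3.8987 = 26.8962

26.896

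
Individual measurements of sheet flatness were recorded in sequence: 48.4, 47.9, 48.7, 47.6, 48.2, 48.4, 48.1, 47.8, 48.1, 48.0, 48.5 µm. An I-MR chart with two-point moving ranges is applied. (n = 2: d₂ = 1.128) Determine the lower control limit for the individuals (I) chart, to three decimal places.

46.905

X̄ = (48.4 + 47.9 + 48.7 + 47.6 + 48.2 + 48.4 + 48.1 + 47.8 + 48.1 + 48.0 + 48.5) / 11 = 48.1545
Moving ranges: 0.5, 0.8, 1.1, 0.6, 0.2, 0.3, 0.3, 0.3, 0.1, 0.5; M̄R̄ = 4.7000 / 10 = 0.4700
LCL = X̄ − 3·M̄R̄/d₂ = 48.1545 − 3 × 0.4700 / 1.128 = 46.9045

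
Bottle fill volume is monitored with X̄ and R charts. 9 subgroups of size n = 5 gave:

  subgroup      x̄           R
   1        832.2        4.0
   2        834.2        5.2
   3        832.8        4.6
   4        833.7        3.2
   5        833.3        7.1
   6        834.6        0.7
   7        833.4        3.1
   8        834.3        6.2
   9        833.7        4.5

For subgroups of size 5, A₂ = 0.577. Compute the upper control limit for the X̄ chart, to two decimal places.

X̄̄ = (832.2 + 834.2 + 832.8 + 833.7 + 833.3 + 834.6 + 833.4 + 834.3 + 833.7) / 9 = 7502.2000 / 9 = 833.5778
R̄ = (4.0 + 5.2 + 4.6 + 3.2 + 7.1 + 0.7 + 3.1 + 6.2 + 4.5) / 9 = 38.6000 / 9 = 4.2889
UCL = X̄̄ + A₂·R̄ = 833.5778 + 0.577 × 4.2889 = 836.0525

836.05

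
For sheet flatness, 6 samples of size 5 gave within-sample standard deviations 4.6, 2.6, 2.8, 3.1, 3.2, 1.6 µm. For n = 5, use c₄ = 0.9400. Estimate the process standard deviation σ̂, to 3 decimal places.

s̄ = (4.6 + 2.6 + 2.8 + 3.1 + 3.2 + 1.6) / 6 = 2.9833
σ̂ = s̄ / c₄ = 2.9833 / 0.9400 = 3.1738

3.174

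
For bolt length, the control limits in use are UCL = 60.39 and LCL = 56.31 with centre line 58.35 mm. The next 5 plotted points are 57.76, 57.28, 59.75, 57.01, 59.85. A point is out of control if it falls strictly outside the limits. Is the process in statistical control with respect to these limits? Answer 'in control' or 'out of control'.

All 5 points lie within [56.31, 60.39].

in control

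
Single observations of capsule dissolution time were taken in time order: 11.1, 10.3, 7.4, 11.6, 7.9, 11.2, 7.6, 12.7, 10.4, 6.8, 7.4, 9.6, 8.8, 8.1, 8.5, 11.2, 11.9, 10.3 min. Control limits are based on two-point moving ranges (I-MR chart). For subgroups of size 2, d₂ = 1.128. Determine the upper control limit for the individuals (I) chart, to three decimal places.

15.733

X̄ = (11.1 + 10.3 + 7.4 + 11.6 + 7.9 + 11.2 + 7.6 + 12.7 + 10.4 + 6.8 + 7.4 + 9.6 + 8.8 + 8.1 + 8.5 + 11.2 + 11.9 + 10.3) / 18 = 9.6000
Moving ranges: 0.8, 2.9, 4.2, 3.7, 3.3, 3.6, 5.1, 2.3, 3.6, 0.6, 2.2, 0.8, 0.7, 0.4, 2.7, 0.7, 1.6; M̄R̄ = 39.2000 / 17 = 2.3059
UCL = X̄ + 3·M̄R̄/d₂ = 9.6000 + 3 × 2.3059 / 1.128 = 15.7327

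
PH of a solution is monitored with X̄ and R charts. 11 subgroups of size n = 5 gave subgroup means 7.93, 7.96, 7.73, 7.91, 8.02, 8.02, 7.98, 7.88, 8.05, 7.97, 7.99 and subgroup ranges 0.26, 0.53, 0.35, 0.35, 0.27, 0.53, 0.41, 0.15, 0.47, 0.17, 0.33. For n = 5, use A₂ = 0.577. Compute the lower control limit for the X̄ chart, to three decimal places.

7.749

X̄̄ = (7.93 + 7.96 + 7.73 + 7.91 + 8.02 + 8.02 + 7.98 + 7.88 + 8.05 + 7.97 + 7.99) / 11 = 87.4400 / 11 = 7.9491
R̄ = (0.26 + 0.53 + 0.35 + 0.35 + 0.27 + 0.53 + 0.41 + 0.15 + 0.47 + 0.17 + 0.33) / 11 = 3.8200 / 11 = 0.3473
LCL = X̄̄ − A₂·R̄ = 7.9491 − 0.577 × 0.3473 = 7.7487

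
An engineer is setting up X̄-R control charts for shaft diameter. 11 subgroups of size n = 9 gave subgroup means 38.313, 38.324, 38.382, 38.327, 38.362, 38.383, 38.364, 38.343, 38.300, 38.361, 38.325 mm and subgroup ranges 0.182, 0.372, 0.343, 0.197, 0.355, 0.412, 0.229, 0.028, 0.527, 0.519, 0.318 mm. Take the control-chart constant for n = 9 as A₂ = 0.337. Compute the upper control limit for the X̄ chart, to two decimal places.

X̄̄ = (38.313 + 38.324 + 38.382 + 38.327 + 38.362 + 38.383 + 38.364 + 38.343 + 38.300 + 38.361 + 38.325) / 11 = 421.7840 / 11 = 38.3440
R̄ = (0.182 + 0.372 + 0.343 + 0.197 + 0.355 + 0.412 + 0.229 + 0.028 + 0.527 + 0.519 + 0.318) / 11 = 3.4820 / 11 = 0.3165
UCL = X̄̄ + A₂·R̄ = 38.3440 + 0.337 × 0.3165 = 38.4507

38.45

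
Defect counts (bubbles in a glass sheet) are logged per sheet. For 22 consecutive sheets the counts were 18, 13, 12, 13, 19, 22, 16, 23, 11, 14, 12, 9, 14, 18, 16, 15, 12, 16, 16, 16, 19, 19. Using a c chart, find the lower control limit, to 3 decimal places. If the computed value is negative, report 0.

c̄ = (18 + 13 + 12 + 13 + 19 + 22 + 16 + 23 + 11 + 14 + 12 + 9 + 14 + 18 + 16 + 15 + 12 + 16 + 16 + 16 + 19 + 19) / 22 = 343 / 22 = 15.5909
LCL = c̄ − 3√c̄ = 15.5909 − 3 × 3.9485 = 3.7453

3.745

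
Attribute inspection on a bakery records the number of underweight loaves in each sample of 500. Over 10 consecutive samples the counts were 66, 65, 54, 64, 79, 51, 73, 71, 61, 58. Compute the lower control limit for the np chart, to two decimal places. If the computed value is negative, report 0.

41.76

p̄ = Σdᵢ / (k·n) = 642 / (10 × 500) = 0.12840
LCL = np̄ − 3·√(np̄(1−p̄)) = 64.2000 − 3 × 7.4804 = 41.7587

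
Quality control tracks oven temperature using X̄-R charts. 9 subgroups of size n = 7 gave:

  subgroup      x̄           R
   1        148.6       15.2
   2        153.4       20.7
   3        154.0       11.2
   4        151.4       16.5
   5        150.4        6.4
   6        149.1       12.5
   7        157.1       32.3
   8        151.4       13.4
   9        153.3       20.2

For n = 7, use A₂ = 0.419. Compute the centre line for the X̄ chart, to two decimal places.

X̄̄ = (148.6 + 153.4 + 154.0 + 151.4 + 150.4 + 149.1 + 157.1 + 151.4 + 153.3) / 9 = 1368.7000 / 9 = 152.0778
CL = X̄̄ = 152.0778

152.08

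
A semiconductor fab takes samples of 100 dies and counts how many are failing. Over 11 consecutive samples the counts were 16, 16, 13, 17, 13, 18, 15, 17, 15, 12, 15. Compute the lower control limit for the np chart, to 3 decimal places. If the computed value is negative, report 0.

p̄ = Σdᵢ / (k·n) = 167 / (11 × 100) = 0.15182
LCL = np̄ − 3·√(np̄(1−p̄)) = 15.1818 − 3 × 3.5884 = 4.4165

4.416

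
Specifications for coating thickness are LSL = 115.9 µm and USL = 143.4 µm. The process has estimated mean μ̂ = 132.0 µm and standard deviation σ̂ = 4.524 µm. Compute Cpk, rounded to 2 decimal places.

0.84

Cpu = (USL − μ̂) / (3σ̂) = (143.4 − 132.0) / (3 × 4.524) = 0.8400; Cpl = (μ̂ − LSL) / (3σ̂) = (132.0 − 115.9) / (3 × 4.524) = 1.1863; Cpk = min(Cpu, Cpl) = 0.8400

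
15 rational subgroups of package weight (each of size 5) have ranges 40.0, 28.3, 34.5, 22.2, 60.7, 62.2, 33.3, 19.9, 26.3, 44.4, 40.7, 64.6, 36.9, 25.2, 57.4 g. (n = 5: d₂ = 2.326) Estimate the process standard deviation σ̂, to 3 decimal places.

R̄ = (40.0 + 28.3 + 34.5 + 22.2 + 60.7 + 62.2 + 33.3 + 19.9 + 26.3 + 44.4 + 40.7 + 64.6 + 36.9 + 25.2 + 57.4) / 15 = 39.7733
σ̂ = R̄ / d₂ = 39.7733 / 2.326 = 17.0995

17.099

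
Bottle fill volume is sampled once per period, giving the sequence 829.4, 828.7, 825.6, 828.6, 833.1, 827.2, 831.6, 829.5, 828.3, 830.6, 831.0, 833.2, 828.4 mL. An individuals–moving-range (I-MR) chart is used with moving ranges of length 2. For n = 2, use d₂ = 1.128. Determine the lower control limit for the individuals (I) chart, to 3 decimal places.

X̄ = (829.4 + 828.7 + 825.6 + 828.6 + 833.1 + 827.2 + 831.6 + 829.5 + 828.3 + 830.6 + 831.0 + 833.2 + 828.4) / 13 = 829.6308
Moving ranges: 0.7, 3.1, 3.0, 4.5, 5.9, 4.4, 2.1, 1.2, 2.3, 0.4, 2.2, 4.8; M̄R̄ = 34.6000 / 12 = 2.8833
LCL = X̄ − 3·M̄R̄/d₂ = 829.6308 − 3 × 2.8833 / 1.128 = 821.9623

821.962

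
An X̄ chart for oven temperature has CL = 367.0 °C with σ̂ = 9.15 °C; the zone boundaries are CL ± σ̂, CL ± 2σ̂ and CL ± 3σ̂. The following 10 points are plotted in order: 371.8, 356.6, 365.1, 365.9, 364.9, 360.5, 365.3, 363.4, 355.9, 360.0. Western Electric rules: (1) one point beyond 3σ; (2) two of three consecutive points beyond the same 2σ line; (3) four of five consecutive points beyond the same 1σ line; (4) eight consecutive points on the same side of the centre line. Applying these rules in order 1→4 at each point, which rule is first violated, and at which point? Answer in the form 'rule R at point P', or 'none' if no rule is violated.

rule 4 at point 9

Zone of each point (C = within 1σ̂, B = 1σ̂–2σ̂, A = 2σ̂–3σ̂, * = beyond 3σ̂; sign = side of CL): 1:+C, 2:-B, 3:-C, 4:-C, 5:-C, 6:-C, 7:-C, 8:-C, 9:-B, 10:-C
Rule 4 (eight consecutive points on the same side of the centre line) is satisfied at point 9.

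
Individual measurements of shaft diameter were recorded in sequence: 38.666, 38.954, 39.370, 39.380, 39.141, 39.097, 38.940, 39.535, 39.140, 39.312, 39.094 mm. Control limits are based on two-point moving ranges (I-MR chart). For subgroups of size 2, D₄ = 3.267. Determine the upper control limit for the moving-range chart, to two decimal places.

0.83

Moving ranges: 0.288, 0.416, 0.010, 0.239, 0.044, 0.157, 0.595, 0.395, 0.172, 0.218; M̄R̄ = 2.5340 / 10 = 0.2534
UCL_MR = D₄·M̄R̄ = 3.267 × 0.2534 = 0.8279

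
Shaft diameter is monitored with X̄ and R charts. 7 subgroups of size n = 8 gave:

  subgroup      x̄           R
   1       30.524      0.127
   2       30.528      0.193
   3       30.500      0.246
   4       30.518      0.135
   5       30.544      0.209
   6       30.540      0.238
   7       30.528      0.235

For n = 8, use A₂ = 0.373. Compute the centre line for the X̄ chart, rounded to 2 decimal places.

X̄̄ = (30.524 + 30.528 + 30.500 + 30.518 + 30.544 + 30.540 + 30.528) / 7 = 213.6820 / 7 = 30.5260
CL = X̄̄ = 30.5260

30.53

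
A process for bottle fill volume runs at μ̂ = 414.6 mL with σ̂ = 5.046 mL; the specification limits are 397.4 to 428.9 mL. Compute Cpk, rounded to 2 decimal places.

0.94

Cpu = (USL − μ̂) / (3σ̂) = (428.9 − 414.6) / (3 × 5.046) = 0.9446; Cpl = (μ̂ − LSL) / (3σ̂) = (414.6 − 397.4) / (3 × 5.046) = 1.1362; Cpk = min(Cpu, Cpl) = 0.9446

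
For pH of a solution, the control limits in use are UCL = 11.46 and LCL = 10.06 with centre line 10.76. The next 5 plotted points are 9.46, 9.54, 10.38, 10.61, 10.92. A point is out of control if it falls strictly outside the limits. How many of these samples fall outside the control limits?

2

Compare each point to [10.06, 11.46]: sample 1 = 9.46 < LCL; sample 2 = 9.54 < LCL.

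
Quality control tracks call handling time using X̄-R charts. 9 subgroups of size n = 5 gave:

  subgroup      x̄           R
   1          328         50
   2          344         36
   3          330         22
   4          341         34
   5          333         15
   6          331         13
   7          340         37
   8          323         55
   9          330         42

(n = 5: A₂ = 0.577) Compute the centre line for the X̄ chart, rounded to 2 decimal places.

333.33

X̄̄ = (328 + 344 + 330 + 341 + 333 + 331 + 340 + 323 + 330) / 9 = 3000.0000 / 9 = 333.3333
CL = X̄̄ = 333.3333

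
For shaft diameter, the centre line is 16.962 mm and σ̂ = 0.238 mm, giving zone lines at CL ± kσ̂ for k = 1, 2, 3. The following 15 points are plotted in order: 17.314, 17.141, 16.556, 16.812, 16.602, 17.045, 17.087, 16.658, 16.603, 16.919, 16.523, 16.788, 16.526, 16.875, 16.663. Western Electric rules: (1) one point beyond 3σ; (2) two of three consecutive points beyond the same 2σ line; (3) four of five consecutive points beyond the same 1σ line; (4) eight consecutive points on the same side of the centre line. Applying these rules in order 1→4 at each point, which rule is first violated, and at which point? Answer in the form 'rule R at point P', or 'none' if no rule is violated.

Zone of each point (C = within 1σ̂, B = 1σ̂–2σ̂, A = 2σ̂–3σ̂, * = beyond 3σ̂; sign = side of CL): 1:+B, 2:+C, 3:-B, 4:-C, 5:-B, 6:+C, 7:+C, 8:-B, 9:-B, 10:-C, 11:-B, 12:-C, 13:-B, 14:-C, 15:-B
Rule 4 (eight consecutive points on the same side of the centre line) is satisfied at point 15.

rule 4 at point 15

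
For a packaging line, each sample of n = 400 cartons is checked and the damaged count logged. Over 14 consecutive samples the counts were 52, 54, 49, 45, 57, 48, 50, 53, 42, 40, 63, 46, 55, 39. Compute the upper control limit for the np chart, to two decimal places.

69.26

p̄ = Σdᵢ / (k·n) = 693 / (14 × 400) = 0.12375
UCL = np̄ + 3·√(np̄(1−p̄)) = 49.5000 + 3 × √(49.5000×0.87625) = 49.5000 + 3 × 6.5859 = 69.2578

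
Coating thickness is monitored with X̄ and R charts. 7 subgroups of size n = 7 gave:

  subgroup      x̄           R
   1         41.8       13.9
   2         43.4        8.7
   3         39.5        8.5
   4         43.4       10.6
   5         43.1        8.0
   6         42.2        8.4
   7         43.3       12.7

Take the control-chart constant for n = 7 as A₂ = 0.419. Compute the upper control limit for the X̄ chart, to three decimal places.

X̄̄ = (41.8 + 43.4 + 39.5 + 43.4 + 43.1 + 42.2 + 43.3) / 7 = 296.7000 / 7 = 42.3857
R̄ = (13.9 + 8.7 + 8.5 + 10.6 + 8.0 + 8.4 + 12.7) / 7 = 70.8000 / 7 = 10.1143
UCL = X̄̄ + A₂·R̄ = 42.3857 + 0.419 × 10.1143 = 46.6236

46.624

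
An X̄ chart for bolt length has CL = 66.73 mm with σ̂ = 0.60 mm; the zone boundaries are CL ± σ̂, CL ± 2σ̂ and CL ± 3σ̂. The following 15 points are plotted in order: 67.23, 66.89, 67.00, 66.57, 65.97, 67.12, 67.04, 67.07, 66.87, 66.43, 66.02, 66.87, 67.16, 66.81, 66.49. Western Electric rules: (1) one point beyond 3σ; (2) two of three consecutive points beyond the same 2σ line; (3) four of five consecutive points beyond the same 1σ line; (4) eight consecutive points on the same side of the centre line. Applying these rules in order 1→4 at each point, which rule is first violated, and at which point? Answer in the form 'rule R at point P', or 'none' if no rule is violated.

Zone of each point (C = within 1σ̂, B = 1σ̂–2σ̂, A = 2σ̂–3σ̂, * = beyond 3σ̂; sign = side of CL): 1:+C, 2:+C, 3:+C, 4:-C, 5:-B, 6:+C, 7:+C, 8:+C, 9:+C, 10:-C, 11:-B, 12:+C, 13:+C, 14:+C, 15:-C
No rule fires across all 15 points.

none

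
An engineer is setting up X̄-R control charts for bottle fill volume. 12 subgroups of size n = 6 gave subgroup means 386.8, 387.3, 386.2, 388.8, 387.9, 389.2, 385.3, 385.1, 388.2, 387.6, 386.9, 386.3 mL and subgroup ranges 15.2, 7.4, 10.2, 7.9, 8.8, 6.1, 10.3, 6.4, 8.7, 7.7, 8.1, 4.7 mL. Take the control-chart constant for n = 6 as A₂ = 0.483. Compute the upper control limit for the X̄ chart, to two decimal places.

X̄̄ = (386.8 + 387.3 + 386.2 + 388.8 + 387.9 + 389.2 + 385.3 + 385.1 + 388.2 + 387.6 + 386.9 + 386.3) / 12 = 4645.6000 / 12 = 387.1333
R̄ = (15.2 + 7.4 + 10.2 + 7.9 + 8.8 + 6.1 + 10.3 + 6.4 + 8.7 + 7.7 + 8.1 + 4.7) / 12 = 101.5000 / 12 = 8.4583
UCL = X̄̄ + A₂·R̄ = 387.1333 + 0.483 × 8.4583 = 391.2187

391.22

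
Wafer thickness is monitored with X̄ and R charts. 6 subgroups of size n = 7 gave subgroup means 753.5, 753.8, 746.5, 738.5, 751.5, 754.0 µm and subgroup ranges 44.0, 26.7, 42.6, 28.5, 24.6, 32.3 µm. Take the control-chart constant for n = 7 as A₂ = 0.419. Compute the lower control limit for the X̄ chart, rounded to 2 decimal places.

735.76

X̄̄ = (753.5 + 753.8 + 746.5 + 738.5 + 751.5 + 754.0) / 6 = 4497.8000 / 6 = 749.6333
R̄ = (44.0 + 26.7 + 42.6 + 28.5 + 24.6 + 32.3) / 6 = 198.7000 / 6 = 33.1167
LCL = X̄̄ − A₂·R̄ = 749.6333 − 0.419 × 33.1167 = 735.7574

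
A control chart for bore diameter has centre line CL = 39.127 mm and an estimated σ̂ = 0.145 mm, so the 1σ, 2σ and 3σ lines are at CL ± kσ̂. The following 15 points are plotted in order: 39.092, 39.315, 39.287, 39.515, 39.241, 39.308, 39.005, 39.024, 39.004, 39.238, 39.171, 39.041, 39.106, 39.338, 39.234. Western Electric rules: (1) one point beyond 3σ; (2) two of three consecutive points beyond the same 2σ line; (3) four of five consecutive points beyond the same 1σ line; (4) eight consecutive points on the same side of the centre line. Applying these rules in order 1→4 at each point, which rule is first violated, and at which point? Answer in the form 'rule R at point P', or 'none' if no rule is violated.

Zone of each point (C = within 1σ̂, B = 1σ̂–2σ̂, A = 2σ̂–3σ̂, * = beyond 3σ̂; sign = side of CL): 1:-C, 2:+B, 3:+B, 4:+A, 5:+C, 6:+B, 7:-C, 8:-C, 9:-C, 10:+C, 11:+C, 12:-C, 13:-C, 14:+B, 15:+C
Rule 3 (four of five consecutive points beyond the same 1σ limit) is satisfied at point 6.

rule 3 at point 6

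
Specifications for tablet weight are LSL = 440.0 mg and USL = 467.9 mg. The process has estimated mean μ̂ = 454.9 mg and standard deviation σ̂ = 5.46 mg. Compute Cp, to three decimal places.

Cp = (USL − LSL) / (6σ̂) = (467.9 − 440.0) / (6 × 5.46) = 27.9000 / 32.7600 = 0.8516

0.852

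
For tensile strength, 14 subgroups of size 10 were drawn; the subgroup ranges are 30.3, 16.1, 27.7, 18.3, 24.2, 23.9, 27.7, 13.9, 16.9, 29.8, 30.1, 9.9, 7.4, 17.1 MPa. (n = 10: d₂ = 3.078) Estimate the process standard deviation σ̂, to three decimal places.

6.806

R̄ = (30.3 + 16.1 + 27.7 + 18.3 + 24.2 + 23.9 + 27.7 + 13.9 + 16.9 + 29.8 + 30.1 + 9.9 + 7.4 + 17.1) / 14 = 20.9500
σ̂ = R̄ / d₂ = 20.9500 / 3.078 = 6.8064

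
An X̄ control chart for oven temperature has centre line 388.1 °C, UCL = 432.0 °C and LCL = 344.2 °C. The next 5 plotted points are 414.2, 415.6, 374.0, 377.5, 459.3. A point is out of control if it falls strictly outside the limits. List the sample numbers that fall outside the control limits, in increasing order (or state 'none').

Compare each point to [344.2, 432.0]: sample 5 = 459.3 > UCL.

5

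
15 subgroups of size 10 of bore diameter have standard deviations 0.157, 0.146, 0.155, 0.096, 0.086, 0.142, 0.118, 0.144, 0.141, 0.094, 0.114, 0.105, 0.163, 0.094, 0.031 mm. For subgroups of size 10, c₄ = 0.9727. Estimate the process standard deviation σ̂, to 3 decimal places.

s̄ = (0.157 + 0.146 + 0.155 + 0.096 + 0.086 + 0.142 + 0.118 + 0.144 + 0.141 + 0.094 + 0.114 + 0.105 + 0.163 + 0.094 + 0.031) / 15 = 0.1191
σ̂ = s̄ / c₄ = 0.1191 / 0.9727 = 0.1224

0.122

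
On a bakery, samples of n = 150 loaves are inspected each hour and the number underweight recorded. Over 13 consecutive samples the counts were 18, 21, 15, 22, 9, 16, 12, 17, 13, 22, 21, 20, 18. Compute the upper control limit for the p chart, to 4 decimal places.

0.1930

p̄ = Σdᵢ / (k·n) = 224 / (13 × 150) = 0.11487
UCL = p̄ + 3·√(p̄(1−p̄)/n) = 0.11487 + 3 × √(0.11487×0.88513/150) = 0.11487 + 3 × 0.02604 = 0.19298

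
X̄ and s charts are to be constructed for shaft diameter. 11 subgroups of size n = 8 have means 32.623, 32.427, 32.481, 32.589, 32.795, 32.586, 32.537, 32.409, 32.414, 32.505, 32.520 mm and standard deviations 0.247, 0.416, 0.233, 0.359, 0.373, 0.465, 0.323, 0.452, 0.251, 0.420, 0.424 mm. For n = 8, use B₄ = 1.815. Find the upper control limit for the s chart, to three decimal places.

0.654

s̄ = (0.247 + 0.416 + 0.233 + 0.359 + 0.373 + 0.465 + 0.323 + 0.452 + 0.251 + 0.420 + 0.424) / 11 = 0.3603
UCL_s = B₄·s̄ = 1.815 × 0.3603 = 0.6539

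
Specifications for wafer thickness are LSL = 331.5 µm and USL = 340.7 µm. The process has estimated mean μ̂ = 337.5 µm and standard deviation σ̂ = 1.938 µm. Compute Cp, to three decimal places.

0.791

Cp = (USL − LSL) / (6σ̂) = (340.7 − 331.5) / (6 × 1.938) = 9.2000 / 11.6280 = 0.7912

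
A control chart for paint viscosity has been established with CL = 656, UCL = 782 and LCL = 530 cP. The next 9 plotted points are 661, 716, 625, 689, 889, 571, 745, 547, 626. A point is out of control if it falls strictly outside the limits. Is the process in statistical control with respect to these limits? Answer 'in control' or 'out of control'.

out of control

Compare each point to [530, 782]: sample 5 = 889 > UCL.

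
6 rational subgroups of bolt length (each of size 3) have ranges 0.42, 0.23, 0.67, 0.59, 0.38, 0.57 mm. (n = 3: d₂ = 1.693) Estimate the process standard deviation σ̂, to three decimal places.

R̄ = (0.42 + 0.23 + 0.67 + 0.59 + 0.38 + 0.57) / 6 = 0.4767
σ̂ = R̄ / d₂ = 0.4767 / 1.693 = 0.2816

0.282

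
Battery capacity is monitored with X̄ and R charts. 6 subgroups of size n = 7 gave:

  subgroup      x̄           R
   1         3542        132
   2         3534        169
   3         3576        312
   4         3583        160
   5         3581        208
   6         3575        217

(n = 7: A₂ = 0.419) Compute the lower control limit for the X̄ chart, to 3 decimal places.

X̄̄ = (3542 + 3534 + 3576 + 3583 + 3581 + 3575) / 6 = 21391.0000 / 6 = 3565.1667
R̄ = (132 + 169 + 312 + 160 + 208 + 217) / 6 = 1198.0000 / 6 = 199.6667
LCL = X̄̄ − A₂·R̄ = 3565.1667 − 0.419 × 199.6667 = 3481.5063

3481.506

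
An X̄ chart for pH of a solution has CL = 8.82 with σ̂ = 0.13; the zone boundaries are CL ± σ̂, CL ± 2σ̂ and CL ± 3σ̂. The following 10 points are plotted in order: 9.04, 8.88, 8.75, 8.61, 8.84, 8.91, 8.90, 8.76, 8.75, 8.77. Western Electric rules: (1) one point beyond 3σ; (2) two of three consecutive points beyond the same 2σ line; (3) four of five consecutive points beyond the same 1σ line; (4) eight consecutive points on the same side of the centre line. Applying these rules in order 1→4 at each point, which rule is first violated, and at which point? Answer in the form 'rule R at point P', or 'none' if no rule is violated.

none

Zone of each point (C = within 1σ̂, B = 1σ̂–2σ̂, A = 2σ̂–3σ̂, * = beyond 3σ̂; sign = side of CL): 1:+B, 2:+C, 3:-C, 4:-B, 5:+C, 6:+C, 7:+C, 8:-C, 9:-C, 10:-C
No rule fires across all 10 points.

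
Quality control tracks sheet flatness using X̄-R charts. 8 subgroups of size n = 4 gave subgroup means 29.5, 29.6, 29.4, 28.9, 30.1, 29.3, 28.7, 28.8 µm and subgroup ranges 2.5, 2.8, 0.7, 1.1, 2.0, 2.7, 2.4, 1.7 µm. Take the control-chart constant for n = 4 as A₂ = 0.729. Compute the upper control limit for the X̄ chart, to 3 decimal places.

30.736

X̄̄ = (29.5 + 29.6 + 29.4 + 28.9 + 30.1 + 29.3 + 28.7 + 28.8) / 8 = 234.3000 / 8 = 29.2875
R̄ = (2.5 + 2.8 + 0.7 + 1.1 + 2.0 + 2.7 + 2.4 + 1.7) / 8 = 15.9000 / 8 = 1.9875
UCL = X̄̄ + A₂·R̄ = 29.2875 + 0.729 × 1.9875 = 30.7364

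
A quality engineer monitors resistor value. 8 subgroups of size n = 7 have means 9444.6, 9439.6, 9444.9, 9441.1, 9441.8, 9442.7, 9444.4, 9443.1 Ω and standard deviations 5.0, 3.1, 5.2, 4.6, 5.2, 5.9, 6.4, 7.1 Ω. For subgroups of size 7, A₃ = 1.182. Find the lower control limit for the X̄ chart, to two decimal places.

X̄̄ = (9444.6 + 9439.6 + 9444.9 + 9441.1 + 9441.8 + 9442.7 + 9444.4 + 9443.1) / 8 = 9442.7750
s̄ = (5.0 + 3.1 + 5.2 + 4.6 + 5.2 + 5.9 + 6.4 + 7.1) / 8 = 5.3125
LCL = X̄̄ − A₃·s̄ = 9442.7750 − 1.182 × 5.3125 = 9436.4956

9436.50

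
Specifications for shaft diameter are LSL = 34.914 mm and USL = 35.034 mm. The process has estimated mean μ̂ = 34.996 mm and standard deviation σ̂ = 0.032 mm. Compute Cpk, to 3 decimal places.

Cpu = (USL − μ̂) / (3σ̂) = (35.034 − 34.996) / (3 × 0.032) = 0.3958; Cpl = (μ̂ − LSL) / (3σ̂) = (34.996 − 34.914) / (3 × 0.032) = 0.8542; Cpk = min(Cpu, Cpl) = 0.3958

0.396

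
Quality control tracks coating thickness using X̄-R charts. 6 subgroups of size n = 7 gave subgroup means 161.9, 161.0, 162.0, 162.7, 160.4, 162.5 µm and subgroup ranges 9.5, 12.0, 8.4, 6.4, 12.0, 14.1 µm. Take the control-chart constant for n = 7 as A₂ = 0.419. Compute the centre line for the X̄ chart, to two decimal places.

X̄̄ = (161.9 + 161.0 + 162.0 + 162.7 + 160.4 + 162.5) / 6 = 970.5000 / 6 = 161.7500
CL = X̄̄ = 161.7500

161.75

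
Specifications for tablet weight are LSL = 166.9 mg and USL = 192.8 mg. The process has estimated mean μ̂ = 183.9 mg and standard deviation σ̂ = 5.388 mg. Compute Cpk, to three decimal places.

0.551

Cpu = (USL − μ̂) / (3σ̂) = (192.8 − 183.9) / (3 × 5.388) = 0.5506; Cpl = (μ̂ − LSL) / (3σ̂) = (183.9 − 166.9) / (3 × 5.388) = 1.0517; Cpk = min(Cpu, Cpl) = 0.5506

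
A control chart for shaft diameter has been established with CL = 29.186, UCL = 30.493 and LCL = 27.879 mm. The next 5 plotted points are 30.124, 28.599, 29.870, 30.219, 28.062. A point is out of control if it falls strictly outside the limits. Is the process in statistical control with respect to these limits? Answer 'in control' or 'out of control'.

in control

All 5 points lie within [27.879, 30.493].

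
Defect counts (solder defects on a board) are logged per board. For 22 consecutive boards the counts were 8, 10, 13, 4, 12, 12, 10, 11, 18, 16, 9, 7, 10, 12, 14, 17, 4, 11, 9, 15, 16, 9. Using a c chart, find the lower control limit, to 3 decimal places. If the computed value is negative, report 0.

1.175

c̄ = (8 + 10 + 13 + 4 + 12 + 12 + 10 + 11 + 18 + 16 + 9 + 7 + 10 + 12 + 14 + 17 + 4 + 11 + 9 + 15 + 16 + 9) / 22 = 247 / 22 = 11.2273
LCL = c̄ − 3√c̄ = 11.2273 − 3 × 3.3507 = 1.1751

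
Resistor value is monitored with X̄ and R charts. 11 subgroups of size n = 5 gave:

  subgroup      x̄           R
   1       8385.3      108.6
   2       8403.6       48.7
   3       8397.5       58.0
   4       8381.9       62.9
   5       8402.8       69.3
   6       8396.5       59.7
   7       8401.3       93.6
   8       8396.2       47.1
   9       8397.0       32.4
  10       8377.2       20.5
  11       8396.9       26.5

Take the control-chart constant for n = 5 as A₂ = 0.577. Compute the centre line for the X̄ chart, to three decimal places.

X̄̄ = (8385.3 + 8403.6 + 8397.5 + 8381.9 + 8402.8 + 8396.5 + 8401.3 + 8396.2 + 8397.0 + 8377.2 + 8396.9) / 11 = 92336.2000 / 11 = 8394.2000
CL = X̄̄ = 8394.2000

8394.200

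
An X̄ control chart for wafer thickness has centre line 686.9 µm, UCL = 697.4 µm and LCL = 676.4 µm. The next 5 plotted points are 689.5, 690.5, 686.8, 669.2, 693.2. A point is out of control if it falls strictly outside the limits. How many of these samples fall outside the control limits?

Compare each point to [676.4, 697.4]: sample 4 = 669.2 < LCL.

1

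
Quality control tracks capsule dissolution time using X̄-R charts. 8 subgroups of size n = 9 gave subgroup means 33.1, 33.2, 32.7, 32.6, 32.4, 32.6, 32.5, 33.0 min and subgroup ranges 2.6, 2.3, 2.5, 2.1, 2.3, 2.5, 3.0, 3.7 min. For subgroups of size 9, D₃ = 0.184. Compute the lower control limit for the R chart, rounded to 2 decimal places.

R̄ = (2.6 + 2.3 + 2.5 + 2.1 + 2.3 + 2.5 + 3.0 + 3.7) / 8 = 21.0000 / 8 = 2.6250
LCL_R = D₃·R̄ = 0.184 × 2.6250 = 0.4830

0.48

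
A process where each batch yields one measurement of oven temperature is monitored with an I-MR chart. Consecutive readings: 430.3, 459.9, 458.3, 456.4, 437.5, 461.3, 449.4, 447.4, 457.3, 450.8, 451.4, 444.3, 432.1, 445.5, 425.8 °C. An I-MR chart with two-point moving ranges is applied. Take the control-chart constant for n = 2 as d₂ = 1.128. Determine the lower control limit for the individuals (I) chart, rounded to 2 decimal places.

X̄ = (430.3 + 459.9 + 458.3 + 456.4 + 437.5 + 461.3 + 449.4 + 447.4 + 457.3 + 450.8 + 451.4 + 444.3 + 432.1 + 445.5 + 425.8) / 15 = 447.1800
Moving ranges: 29.6, 1.6, 1.9, 18.9, 23.8, 11.9, 2.0, 9.9, 6.5, 0.6, 7.1, 12.2, 13.4, 19.7; M̄R̄ = 159.1000 / 14 = 11.3643
LCL = X̄ − 3·M̄R̄/d₂ = 447.1800 − 3 × 11.3643 / 1.128 = 416.9558

416.96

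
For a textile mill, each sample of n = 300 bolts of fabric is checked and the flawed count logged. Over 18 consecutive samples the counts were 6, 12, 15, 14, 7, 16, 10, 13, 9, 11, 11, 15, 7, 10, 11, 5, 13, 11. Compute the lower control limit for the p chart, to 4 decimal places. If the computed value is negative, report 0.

0.0039

p̄ = Σdᵢ / (k·n) = 196 / (18 × 300) = 0.03630
LCL = p̄ − 3·√(p̄(1−p̄)/n) = 0.03630 − 3 × 0.01080 = 0.00390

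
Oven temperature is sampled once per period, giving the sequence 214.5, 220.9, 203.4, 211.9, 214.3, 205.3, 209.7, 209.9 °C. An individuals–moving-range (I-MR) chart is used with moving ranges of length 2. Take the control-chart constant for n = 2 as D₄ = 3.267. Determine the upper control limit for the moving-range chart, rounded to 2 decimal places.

Moving ranges: 6.4, 17.5, 8.5, 2.4, 9.0, 4.4, 0.2; M̄R̄ = 48.4000 / 7 = 6.9143
UCL_MR = D₄·M̄R̄ = 3.267 × 6.9143 = 22.5890

22.59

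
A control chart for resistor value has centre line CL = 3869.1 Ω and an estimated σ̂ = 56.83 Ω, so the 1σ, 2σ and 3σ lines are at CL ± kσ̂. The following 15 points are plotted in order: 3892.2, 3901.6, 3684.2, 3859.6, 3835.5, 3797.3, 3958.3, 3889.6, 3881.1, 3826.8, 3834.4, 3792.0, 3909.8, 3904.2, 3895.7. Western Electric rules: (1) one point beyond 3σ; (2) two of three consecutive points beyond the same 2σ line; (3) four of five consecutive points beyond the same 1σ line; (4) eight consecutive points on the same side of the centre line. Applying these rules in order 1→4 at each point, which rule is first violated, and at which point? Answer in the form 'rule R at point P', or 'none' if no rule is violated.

rule 1 at point 3

Zone of each point (C = within 1σ̂, B = 1σ̂–2σ̂, A = 2σ̂–3σ̂, * = beyond 3σ̂; sign = side of CL): 1:+C, 2:+C, 3:-*, 4:-C, 5:-C, 6:-B, 7:+B, 8:+C, 9:+C, 10:-C, 11:-C, 12:-B, 13:+C, 14:+C, 15:+C
Rule 1 (one point beyond the 3σ limits) is satisfied at point 3.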